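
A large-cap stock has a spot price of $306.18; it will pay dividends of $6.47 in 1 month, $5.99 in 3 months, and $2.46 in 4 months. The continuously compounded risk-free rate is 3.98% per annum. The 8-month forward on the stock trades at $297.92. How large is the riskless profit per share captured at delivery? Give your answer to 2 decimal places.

$1.29 per share

PV(dividends) I = 6.47·e^(−0.0398·1/12) + 5.99·e^(−0.0398·3/12) + 2.46·e^(−0.0398·4/12) = 14.8069
Fair forward F* = (S − I)·e^(rT) = (306.18 − 14.8069)·e^0.026533 = 291.3731 × 1.026888 = 299.2075
Market $297.92 < fair 299.2075: forward underpriced → reverse cash-and-carry (short the stock, invest proceeds at r, pay the dividends, go long the forward).
Profit at T = |F_mkt − F*| = |297.92 − 299.2075| = $1.29 per share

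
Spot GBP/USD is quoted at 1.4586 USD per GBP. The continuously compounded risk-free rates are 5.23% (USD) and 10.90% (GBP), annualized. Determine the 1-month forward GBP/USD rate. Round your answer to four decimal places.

1.4517

F = S·e^((r_USD − r_GBP)T) = 1.4586 · e^((0.0523 − 0.1090) × 1/12)
= 1.4586 · e^-0.004725 = 1.4586 × 0.995286
F = 1.4517 USD per GBP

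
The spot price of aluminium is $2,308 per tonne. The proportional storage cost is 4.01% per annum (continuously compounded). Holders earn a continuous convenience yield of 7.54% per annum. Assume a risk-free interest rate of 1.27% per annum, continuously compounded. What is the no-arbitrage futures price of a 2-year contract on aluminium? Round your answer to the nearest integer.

Net carry = r + u − y = 0.0127 + 0.0401 − 0.0754 = -0.0226
F = S·e^((r+u−y)T) = 2308 · e^(-0.0226 × 2) = 2308 · e^-0.045200
= 2308 × 0.955806 = $2,206 per tonne

$2,206 per tonne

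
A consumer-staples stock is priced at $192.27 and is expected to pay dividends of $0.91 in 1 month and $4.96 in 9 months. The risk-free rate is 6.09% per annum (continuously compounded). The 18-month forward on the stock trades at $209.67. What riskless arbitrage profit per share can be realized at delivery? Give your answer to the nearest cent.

$5.19 per share

PV(dividends) I = 0.91·e^(−0.0609·1/12) + 4.96·e^(−0.0609·9/12) = 5.6439
Fair forward F* = (S − I)·e^(rT) = (192.27 − 5.6439)·e^0.091350 = 186.6261 × 1.095652 = 204.4773
Market $209.67 > fair 204.4773: forward overpriced → cash-and-carry (borrow at r, buy the stock and collect the dividends, short the forward).
Profit at T = |F_mkt − F*| = |209.67 − 204.4773| = $5.19 per share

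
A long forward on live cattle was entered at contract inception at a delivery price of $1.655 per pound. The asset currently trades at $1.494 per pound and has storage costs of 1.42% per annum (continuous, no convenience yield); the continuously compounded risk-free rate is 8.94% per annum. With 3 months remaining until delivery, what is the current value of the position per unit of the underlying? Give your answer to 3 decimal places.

Current fair forward for the remaining 3 months: F = S·e^((r + u)·T), (r + u) = 0.0894 + 0.0142 = 0.1036
F = 1.494 · e^(0.1036 × 3/12) = 1.494 × 1.026238 = 1.5332
Value of long forward = (F − K)·e^(−rT) = (1.5332 − 1.655) · e^(−0.0894·3/12)
= -0.1218 × 0.977898 = -0.119

-$0.119 per pound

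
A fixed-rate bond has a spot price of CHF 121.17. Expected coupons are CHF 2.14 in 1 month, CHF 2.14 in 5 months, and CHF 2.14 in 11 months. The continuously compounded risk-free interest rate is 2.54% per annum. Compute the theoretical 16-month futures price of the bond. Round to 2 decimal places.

PV(coupons) I = 2.14·e^(−0.0254·1/12) + 2.14·e^(−0.0254·5/12) + 2.14·e^(−0.0254·11/12)
I = 2.1355 + 2.1175 + 2.0907 = 6.3437
F = (S − I)·e^(rT) = (121.17 − 6.3437) · e^(0.0254·16/12)
= 114.8263 · e^0.033867 = 114.8263 × 1.034447 = CHF 118.78

CHF 118.78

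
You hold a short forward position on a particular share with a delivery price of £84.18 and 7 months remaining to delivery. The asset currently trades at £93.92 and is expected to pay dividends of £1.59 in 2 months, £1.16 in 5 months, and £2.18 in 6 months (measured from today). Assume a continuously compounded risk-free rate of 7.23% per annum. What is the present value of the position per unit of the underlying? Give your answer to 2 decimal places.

PV(remaining dividends) I = 1.59·e^(−0.0723·2/12) + 1.16·e^(−0.0723·5/12) + 2.18·e^(−0.0723·6/12) = 4.7991
Current forward F = (S − I)·e^(rT) = (93.92 − 4.7991)·e^(0.0723·7/12) = 89.1209 × 1.043077 = 92.9600
Value (long) = (F − K)·e^(−rT) = (92.9600 − 84.18) × 0.958702 = 8.4174
Short position value = −(long value) = -£8.42

-£8.42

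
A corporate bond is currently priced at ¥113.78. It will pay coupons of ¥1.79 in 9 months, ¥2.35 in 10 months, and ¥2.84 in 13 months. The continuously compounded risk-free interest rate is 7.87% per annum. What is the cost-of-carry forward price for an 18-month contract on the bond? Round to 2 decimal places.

PV(coupons) I = 1.79·e^(−0.0787·9/12) + 2.35·e^(−0.0787·10/12) + 2.84·e^(−0.0787·13/12)
I = 1.6874 + 2.2008 + 2.6079 = 6.4961
F = (S − I)·e^(rT) = (113.78 − 6.4961) · e^(0.0787·18/12)
= 107.2839 · e^0.118050 = 107.2839 × 1.125300 = ¥120.73

¥120.73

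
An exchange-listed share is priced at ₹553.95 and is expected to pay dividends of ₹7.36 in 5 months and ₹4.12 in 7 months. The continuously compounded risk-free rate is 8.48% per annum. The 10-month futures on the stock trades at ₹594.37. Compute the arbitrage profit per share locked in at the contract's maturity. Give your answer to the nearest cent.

₹11.69 per share

PV(dividends) I = 7.36·e^(−0.0848·5/12) + 4.12·e^(−0.0848·7/12) = 11.0256
Fair futures F* = (S − I)·e^(rT) = (553.95 − 11.0256)·e^0.070667 = 542.9244 × 1.073224 = 582.6795
Market ₹594.37 > fair 582.6795: forward overpriced → cash-and-carry (borrow at r, buy the stock and collect the dividends, short the forward).
Profit at T = |F_mkt − F*| = |594.37 − 582.6795| = ₹11.69 per share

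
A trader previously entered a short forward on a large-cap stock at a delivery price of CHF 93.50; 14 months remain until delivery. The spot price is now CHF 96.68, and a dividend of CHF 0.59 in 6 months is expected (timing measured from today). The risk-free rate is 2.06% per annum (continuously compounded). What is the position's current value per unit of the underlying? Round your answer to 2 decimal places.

PV(remaining dividends) I = 0.59·e^(−0.0206·6/12) = 0.5840
Current forward F = (S − I)·e^(rT) = (96.68 − 0.5840)·e^(0.0206·14/12) = 96.0960 × 1.024324 = 98.4334
Value (long) = (F − K)·e^(−rT) = (98.4334 − 93.50) × 0.976253 = 4.8162
Short position value = −(long value) = -CHF 4.82

-CHF 4.82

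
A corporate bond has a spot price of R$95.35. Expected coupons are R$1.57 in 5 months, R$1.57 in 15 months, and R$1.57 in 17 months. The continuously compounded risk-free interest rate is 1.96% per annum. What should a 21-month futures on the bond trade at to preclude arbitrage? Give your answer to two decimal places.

PV(coupons) I = 1.57·e^(−0.0196·5/12) + 1.57·e^(−0.0196·15/12) + 1.57·e^(−0.0196·17/12)
I = 1.5572 + 1.5320 + 1.5270 = 4.6162
F = (S − I)·e^(rT) = (95.35 − 4.6162) · e^(0.0196·21/12)
= 90.7338 · e^0.034300 = 90.7338 × 1.034895 = R$93.90

R$93.90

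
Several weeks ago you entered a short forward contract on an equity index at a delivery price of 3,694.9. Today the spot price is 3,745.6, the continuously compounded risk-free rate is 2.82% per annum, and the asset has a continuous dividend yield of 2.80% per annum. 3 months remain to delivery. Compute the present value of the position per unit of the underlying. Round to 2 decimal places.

-50.53

Current fair forward for the remaining 3 months: F = S·e^((r − q)·T), (r − q) = 0.0282 − 0.0280 = 0.0002
F = 3745.6 · e^(0.0002 × 3/12) = 3745.6 × 1.00005000 = 3745.7873
Value of long forward = (F − K)·e^(−rT) = (3745.7873 − 3694.9) · e^(−0.0282·3/12)
= 50.8873 × 0.99297479 = 50.53
Short position value = −(long value) = -50.53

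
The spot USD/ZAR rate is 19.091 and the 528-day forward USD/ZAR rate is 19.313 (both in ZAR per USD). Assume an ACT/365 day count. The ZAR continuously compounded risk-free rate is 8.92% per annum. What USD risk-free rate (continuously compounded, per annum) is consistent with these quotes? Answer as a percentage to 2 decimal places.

8.12%

F = S·e^((r_ZAR − r_USD)T) ⇒ r_USD = r_ZAR − ln(F/S)/T
ln(19.313/19.091) = 0.011561; /(528/365) = 0.007992
r_USD = 0.0892 − 0.007992 = 0.081208
r_USD = 8.12%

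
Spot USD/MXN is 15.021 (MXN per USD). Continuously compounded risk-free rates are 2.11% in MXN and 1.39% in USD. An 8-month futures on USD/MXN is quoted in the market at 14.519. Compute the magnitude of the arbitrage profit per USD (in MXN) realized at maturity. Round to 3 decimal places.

Fair futures: F* = S·e^(carry·T), with carry = (r_MXN − r_USD) = 0.0211 − 0.0139 = 0.0072
F* = 15.021 · e^(0.0072 × 8/12) = 15.021 · e^0.004800 = 15.021 × 1.004812 = 15.0933
Market 14.519 < fair 15.0933: forward underpriced → reverse cash-and-carry (short spot, go long the forward).
At maturity, profit = |F_mkt − F*| = |14.519 − 15.0933| = 0.574 per USD (in MXN)

0.574 per USD (in MXN)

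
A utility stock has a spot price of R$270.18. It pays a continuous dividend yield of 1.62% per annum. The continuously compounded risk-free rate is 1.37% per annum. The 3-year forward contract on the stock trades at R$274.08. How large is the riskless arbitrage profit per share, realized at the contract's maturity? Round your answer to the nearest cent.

Fair forward: F* = S·e^(carry·T), with carry = (r − q) = 0.0137 − 0.0162 = -0.0025
F* = 270.18 · e^(-0.0025 × 3) = 270.18 · e^-0.007500 = 270.18 × 0.992528 = R$268.1612
Market R$274.08 > fair R$268.1612: forward overpriced → cash-and-carry (buy spot, short the forward).
At maturity, profit = |F_mkt − F*| = |274.08 − 268.1612| = R$5.92 per share

R$5.92 per share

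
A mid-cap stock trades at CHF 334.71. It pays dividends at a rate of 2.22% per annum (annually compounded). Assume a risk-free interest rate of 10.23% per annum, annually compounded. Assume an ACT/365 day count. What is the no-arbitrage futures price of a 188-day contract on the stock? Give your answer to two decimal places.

F = S · (1+r)^T / (1+q)^T
= 334.71 × 1.051447 / 1.011374 = 334.71 × 1.039622
F = CHF 347.97

CHF 347.97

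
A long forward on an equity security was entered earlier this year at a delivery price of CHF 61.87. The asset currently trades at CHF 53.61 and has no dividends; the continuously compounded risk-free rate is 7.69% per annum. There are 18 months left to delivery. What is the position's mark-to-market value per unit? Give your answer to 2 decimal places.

Current fair forward for the remaining 18 months: F = S·e^(r·T), r = 0.0769
F = 53.61 · e^(0.0769 × 18/12) = 53.61 × 1.122266 = 60.1647
Value of long forward = (F − K)·e^(−rT) = (60.1647 − 61.87) · e^(−0.0769·18/12)
= -1.7053 × 0.891054 = -1.52

-CHF 1.52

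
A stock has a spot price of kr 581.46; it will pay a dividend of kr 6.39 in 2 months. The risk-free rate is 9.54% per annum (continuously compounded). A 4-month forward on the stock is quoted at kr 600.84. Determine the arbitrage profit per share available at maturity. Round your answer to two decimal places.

PV(dividends) I = 6.39·e^(−0.0954·2/12) = 6.2892
Fair forward F* = (S − I)·e^(rT) = (581.46 − 6.2892)·e^0.031800 = 575.1708 × 1.032311 = 593.7551
Market kr 600.84 > fair 593.7551: forward overpriced → cash-and-carry (borrow at r, buy the stock and collect the dividends, short the forward).
Profit at T = |F_mkt − F*| = |600.84 − 593.7551| = kr 7.08 per share

kr 7.08 per share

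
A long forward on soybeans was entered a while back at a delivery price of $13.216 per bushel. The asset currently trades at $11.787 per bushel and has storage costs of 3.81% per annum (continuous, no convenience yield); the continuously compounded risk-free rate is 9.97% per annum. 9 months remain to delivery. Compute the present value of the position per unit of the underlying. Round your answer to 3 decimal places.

-$0.135 per bushel

Current fair forward for the remaining 9 months: F = S·e^((r + u)·T), (r + u) = 0.0997 + 0.0381 = 0.1378
F = 11.787 · e^(0.1378 × 9/12) = 11.787 × 1.108879 = 13.0704
Value of long forward = (F − K)·e^(−rT) = (13.0704 − 13.216) · e^(−0.0997·9/12)
= -0.1456 × 0.927952 = -0.135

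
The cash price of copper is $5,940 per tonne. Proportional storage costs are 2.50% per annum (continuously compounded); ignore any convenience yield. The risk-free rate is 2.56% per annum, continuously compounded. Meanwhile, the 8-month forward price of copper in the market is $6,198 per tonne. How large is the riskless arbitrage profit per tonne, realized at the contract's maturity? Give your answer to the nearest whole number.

Fair forward: F* = S·e^(carry·T), with carry = (r + u) = 0.0256 + 0.0250 = 0.0506
F* = 5940 · e^(0.0506 × 8/12) = 5940 · e^0.033733 = 5940 × 1.034308 = $6143.7895
Market $6198 > fair $6143.7895: forward overpriced → cash-and-carry (buy spot, short the forward).
At maturity, profit = |F_mkt − F*| = |6198 − 6143.7895| = $54 per tonne

$54 per tonne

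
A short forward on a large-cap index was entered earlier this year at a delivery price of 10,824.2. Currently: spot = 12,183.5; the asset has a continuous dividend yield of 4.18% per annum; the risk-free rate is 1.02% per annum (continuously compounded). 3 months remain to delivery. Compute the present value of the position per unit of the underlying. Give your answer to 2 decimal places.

Current fair forward for the remaining 3 months: F = S·e^((r − q)·T), (r − q) = 0.0102 − 0.0418 = -0.0316
F = 12183.5 · e^(-0.0316 × 3/12) = 12183.5 × 0.99213112 = 12087.6295
Value of long forward = (F − K)·e^(−rT) = (12087.6295 − 10824.2) · e^(−0.0102·3/12)
= 1263.4295 × 0.99745325 = 1260.21
Short position value = −(long value) = -1260.21

-1260.21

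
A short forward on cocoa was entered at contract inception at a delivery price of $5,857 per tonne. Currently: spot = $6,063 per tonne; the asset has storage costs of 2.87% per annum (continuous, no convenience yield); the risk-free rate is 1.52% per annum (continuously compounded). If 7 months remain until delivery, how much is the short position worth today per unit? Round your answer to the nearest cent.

Current fair forward for the remaining 7 months: F = S·e^((r + u)·T), (r + u) = 0.0152 + 0.0287 = 0.0439
F = 6063 · e^(0.0439 × 7/12) = 6063 × 1.02593904 = 6220.2684
Value of long forward = (F − K)·e^(−rT) = (6220.2684 − 5857) · e^(−0.0152·7/12)
= 363.2684 × 0.99117253 = 360.06
Short position value = −(long value) = -$360.06

-$360.06 per tonne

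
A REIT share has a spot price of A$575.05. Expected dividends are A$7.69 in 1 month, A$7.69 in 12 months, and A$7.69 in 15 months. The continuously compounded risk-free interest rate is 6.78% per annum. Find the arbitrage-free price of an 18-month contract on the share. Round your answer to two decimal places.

A$612.37

PV(dividends) I = 7.69·e^(−0.0678·1/12) + 7.69·e^(−0.0678·12/12) + 7.69·e^(−0.0678·15/12)
I = 7.6467 + 7.1859 + 7.0651 = 21.8977
F = (S − I)·e^(rT) = (575.05 − 21.8977) · e^(0.0678·18/12)
= 553.1523 · e^0.101700 = 553.1523 × 1.107051 = A$612.37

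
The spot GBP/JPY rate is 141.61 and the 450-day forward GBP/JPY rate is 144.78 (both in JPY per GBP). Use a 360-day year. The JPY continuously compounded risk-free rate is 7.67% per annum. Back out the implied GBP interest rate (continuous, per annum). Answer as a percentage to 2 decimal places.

F = S·e^((r_JPY − r_GBP)T) ⇒ r_GBP = r_JPY − ln(F/S)/T
ln(144.78/141.61) = 0.022139; /(450/360) = 0.017711
r_GBP = 0.0767 − 0.017711 = 0.058989
r_GBP = 5.90%

5.90%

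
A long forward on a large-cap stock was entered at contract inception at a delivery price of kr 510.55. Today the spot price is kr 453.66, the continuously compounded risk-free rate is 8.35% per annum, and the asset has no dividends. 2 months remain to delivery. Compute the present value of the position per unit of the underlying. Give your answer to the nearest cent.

Current fair forward for the remaining 2 months: F = S·e^(r·T), r = 0.0835
F = 453.66 · e^(0.0835 × 2/12) = 453.66 × 1.014014 = 460.0176
Value of long forward = (F − K)·e^(−rT) = (460.0176 − 510.55) · e^(−0.0835·2/12)
= -50.5324 × 0.986180 = -49.83

-kr 49.83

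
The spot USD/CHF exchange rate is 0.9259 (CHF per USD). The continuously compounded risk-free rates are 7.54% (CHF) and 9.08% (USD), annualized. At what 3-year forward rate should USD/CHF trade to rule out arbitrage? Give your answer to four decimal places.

F = S·e^((r_CHF − r_USD)T) = 0.9259 · e^((0.0754 − 0.0908) × 3)
= 0.9259 · e^-0.046200 = 0.9259 × 0.954851
F = 0.8841 CHF per USD

0.8841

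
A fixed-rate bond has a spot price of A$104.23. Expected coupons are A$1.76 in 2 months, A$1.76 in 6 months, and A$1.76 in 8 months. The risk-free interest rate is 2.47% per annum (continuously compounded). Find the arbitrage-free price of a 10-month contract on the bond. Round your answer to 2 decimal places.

A$101.07

PV(coupons) I = 1.76·e^(−0.0247·2/12) + 1.76·e^(−0.0247·6/12) + 1.76·e^(−0.0247·8/12)
I = 1.7528 + 1.7384 + 1.7313 = 5.2225
F = (S − I)·e^(rT) = (104.23 − 5.2225) · e^(0.0247·10/12)
= 99.0075 · e^0.020583 = 99.0075 × 1.020796 = A$101.07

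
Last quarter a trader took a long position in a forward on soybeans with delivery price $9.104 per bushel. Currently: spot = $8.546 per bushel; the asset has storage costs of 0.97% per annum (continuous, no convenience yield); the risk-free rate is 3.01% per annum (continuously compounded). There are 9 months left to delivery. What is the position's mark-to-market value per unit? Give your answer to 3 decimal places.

Current fair forward for the remaining 9 months: F = S·e^((r + u)·T), (r + u) = 0.0301 + 0.0097 = 0.0398
F = 8.546 · e^(0.0398 × 9/12) = 8.546 × 1.030300 = 8.8049
Value of long forward = (F − K)·e^(−rT) = (8.8049 − 9.104) · e^(−0.0301·9/12)
= -0.2991 × 0.977678 = -0.292

-$0.292 per bushel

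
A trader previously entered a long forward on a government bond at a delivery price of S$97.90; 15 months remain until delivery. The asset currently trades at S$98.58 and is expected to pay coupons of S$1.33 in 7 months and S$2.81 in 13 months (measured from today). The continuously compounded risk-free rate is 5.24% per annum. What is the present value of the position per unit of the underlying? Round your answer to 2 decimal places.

PV(remaining coupons) I = 1.33·e^(−0.0524·7/12) + 2.81·e^(−0.0524·13/12) = 3.9449
Current forward F = (S − I)·e^(rT) = (98.58 − 3.9449)·e^(0.0524·15/12) = 94.6351 × 1.067693 = 101.0412
Value (long) = (F − K)·e^(−rT) = (101.0412 − 97.90) × 0.936599 = 2.9420
Value = S$2.94

S$2.94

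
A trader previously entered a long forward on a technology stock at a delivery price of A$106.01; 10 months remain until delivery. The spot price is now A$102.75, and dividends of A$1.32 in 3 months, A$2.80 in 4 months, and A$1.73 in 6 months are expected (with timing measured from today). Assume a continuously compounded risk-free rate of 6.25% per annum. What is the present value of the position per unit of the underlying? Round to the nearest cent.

-A$3.60

PV(remaining dividends) I = 1.32·e^(−0.0625·3/12) + 2.80·e^(−0.0625·4/12) + 1.73·e^(−0.0625·6/12) = 5.7186
Current forward F = (S − I)·e^(rT) = (102.75 − 5.7186)·e^(0.0625·10/12) = 97.0314 × 1.053464 = 102.2191
Value (long) = (F − K)·e^(−rT) = (102.2191 − 106.01) × 0.949250 = -3.5985
Value = -A$3.60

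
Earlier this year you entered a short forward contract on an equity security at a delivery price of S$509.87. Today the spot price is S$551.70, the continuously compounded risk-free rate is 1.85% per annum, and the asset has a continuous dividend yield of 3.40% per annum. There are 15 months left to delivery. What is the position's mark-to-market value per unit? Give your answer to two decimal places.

Current fair forward for the remaining 15 months: F = S·e^((r − q)·T), (r − q) = 0.0185 − 0.0340 = -0.0155
F = 551.70 · e^(-0.0155 × 15/12) = 551.70 × 0.980811 = 541.1134
Value of long forward = (F − K)·e^(−rT) = (541.1134 − 509.87) · e^(−0.0185·15/12)
= 31.2434 × 0.977140 = 30.53
Short position value = −(long value) = -S$30.53

-S$30.53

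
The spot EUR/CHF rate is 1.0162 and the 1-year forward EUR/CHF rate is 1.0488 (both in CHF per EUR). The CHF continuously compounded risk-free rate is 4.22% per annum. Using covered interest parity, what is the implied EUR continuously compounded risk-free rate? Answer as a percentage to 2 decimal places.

F = S·e^((r_CHF − r_EUR)T) ⇒ r_EUR = r_CHF − ln(F/S)/T
ln(1.0488/1.0162) = 0.031576; /(12/12) = 0.031576
r_EUR = 0.0422 − 0.031576 = 0.010624
r_EUR = 1.06%

1.06%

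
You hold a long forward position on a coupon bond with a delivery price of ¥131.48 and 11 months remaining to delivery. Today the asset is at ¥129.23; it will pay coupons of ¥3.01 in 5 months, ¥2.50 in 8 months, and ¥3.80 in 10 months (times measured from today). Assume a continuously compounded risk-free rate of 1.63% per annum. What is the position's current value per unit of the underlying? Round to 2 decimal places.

PV(remaining coupons) I = 3.01·e^(−0.0163·5/12) + 2.50·e^(−0.0163·8/12) + 3.80·e^(−0.0163·10/12) = 9.2113
Current forward F = (S − I)·e^(rT) = (129.23 − 9.2113)·e^(0.0163·11/12) = 120.0187 × 1.015054 = 121.8255
Value (long) = (F − K)·e^(−rT) = (121.8255 − 131.48) × 0.985169 = -9.5113
Value = -¥9.51

-¥9.51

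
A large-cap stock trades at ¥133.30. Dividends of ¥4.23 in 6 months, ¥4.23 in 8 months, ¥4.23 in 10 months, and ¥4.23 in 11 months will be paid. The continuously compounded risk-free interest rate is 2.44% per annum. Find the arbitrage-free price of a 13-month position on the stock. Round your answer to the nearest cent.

¥119.80

PV(dividends) I = 4.23·e^(−0.0244·6/12) + 4.23·e^(−0.0244·8/12) + 4.23·e^(−0.0244·10/12) + 4.23·e^(−0.0244·11/12)
I = 4.1787 + 4.1617 + 4.1449 + 4.1364 = 16.6217
F = (S − I)·e^(rT) = (133.30 − 16.6217) · e^(0.0244·13/12)
= 116.6783 · e^0.026433 = 116.6783 × 1.026785 = ¥119.80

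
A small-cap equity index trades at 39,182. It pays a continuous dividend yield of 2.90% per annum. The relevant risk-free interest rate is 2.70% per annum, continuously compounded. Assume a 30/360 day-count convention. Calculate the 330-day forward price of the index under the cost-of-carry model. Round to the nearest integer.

F = S·e^((r − q)T) = 39182 · e^((0.0270 − 0.0290) × 330/360)
= 39182 · e^-0.001833 = 39182 × 0.998169
F = 39,110

39,110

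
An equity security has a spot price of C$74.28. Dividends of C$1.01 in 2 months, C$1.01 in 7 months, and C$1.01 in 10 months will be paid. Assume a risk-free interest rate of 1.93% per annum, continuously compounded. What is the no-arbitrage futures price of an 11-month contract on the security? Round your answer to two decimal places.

C$72.55

PV(dividends) I = 1.01·e^(−0.0193·2/12) + 1.01·e^(−0.0193·7/12) + 1.01·e^(−0.0193·10/12)
I = 1.0068 + 0.9987 + 0.9939 = 2.9994
F = (S − I)·e^(rT) = (74.28 − 2.9994) · e^(0.0193·11/12)
= 71.2806 · e^0.017692 = 71.2806 × 1.017849 = C$72.55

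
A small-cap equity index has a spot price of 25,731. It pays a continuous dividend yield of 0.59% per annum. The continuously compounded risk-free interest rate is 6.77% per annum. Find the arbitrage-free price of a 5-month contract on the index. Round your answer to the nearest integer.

F = S·e^((r − q)T) = 25731 · e^((0.0677 − 0.0059) × 5/12)
= 25731 · e^0.025750 = 25731 × 1.026084
F = 26,402

26,402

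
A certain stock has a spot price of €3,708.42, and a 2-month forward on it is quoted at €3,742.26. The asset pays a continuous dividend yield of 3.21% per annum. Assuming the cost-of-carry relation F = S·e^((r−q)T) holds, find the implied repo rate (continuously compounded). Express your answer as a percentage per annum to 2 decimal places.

8.66%

From F = S·e^((r−q)T): (r − q) = ln(F/S)/T
ln(3742.26/3708.42) = ln(1.009125) = 0.009084
(r − q) = 0.009084 / (2/12) = 0.054504
r = ln(F/S)/T + q = 0.054504 + 0.0321 = 0.086604
r = 8.66%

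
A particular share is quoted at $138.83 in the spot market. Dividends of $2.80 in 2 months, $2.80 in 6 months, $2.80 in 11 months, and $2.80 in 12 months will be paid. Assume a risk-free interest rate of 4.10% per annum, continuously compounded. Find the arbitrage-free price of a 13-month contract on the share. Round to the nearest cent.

$133.73

PV(dividends) I = 2.80·e^(−0.0410·2/12) + 2.80·e^(−0.0410·6/12) + 2.80·e^(−0.0410·11/12) + 2.80·e^(−0.0410·12/12)
I = 2.7809 + 2.7432 + 2.6967 + 2.6875 = 10.9083
F = (S − I)·e^(rT) = (138.83 − 10.9083) · e^(0.0410·13/12)
= 127.9217 · e^0.044417 = 127.9217 × 1.045418 = $133.73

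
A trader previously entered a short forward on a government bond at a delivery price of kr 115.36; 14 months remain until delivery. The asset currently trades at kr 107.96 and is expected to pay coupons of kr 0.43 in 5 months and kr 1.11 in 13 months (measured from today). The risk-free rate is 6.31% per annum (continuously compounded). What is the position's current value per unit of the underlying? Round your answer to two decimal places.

kr 0.67

PV(remaining coupons) I = 0.43·e^(−0.0631·5/12) + 1.11·e^(−0.0631·13/12) = 1.4555
Current forward F = (S − I)·e^(rT) = (107.96 − 1.4555)·e^(0.0631·14/12) = 106.5045 × 1.076394 = 114.6408
Value (long) = (F − K)·e^(−rT) = (114.6408 − 115.36) × 0.929028 = -0.6682
Short position value = −(long value) = kr 0.67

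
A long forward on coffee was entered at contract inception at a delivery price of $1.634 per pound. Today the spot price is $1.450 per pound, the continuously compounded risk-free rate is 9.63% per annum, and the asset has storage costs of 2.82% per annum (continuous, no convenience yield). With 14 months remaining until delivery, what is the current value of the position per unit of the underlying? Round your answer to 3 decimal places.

Current fair forward for the remaining 14 months: F = S·e^((r + u)·T), (r + u) = 0.0963 + 0.0282 = 0.1245
F = 1.450 · e^(0.1245 × 14/12) = 1.450 × 1.156329 = 1.6767
Value of long forward = (F − K)·e^(−rT) = (1.6767 − 1.634) · e^(−0.0963·14/12)
= 0.0427 × 0.893731 = 0.038

$0.038 per pound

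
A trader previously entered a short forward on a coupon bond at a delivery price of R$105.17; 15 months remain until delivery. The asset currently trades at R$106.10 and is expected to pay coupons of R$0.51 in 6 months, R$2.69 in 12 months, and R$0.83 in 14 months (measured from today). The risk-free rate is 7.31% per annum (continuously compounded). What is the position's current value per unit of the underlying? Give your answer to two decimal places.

-R$6.36

PV(remaining coupons) I = 0.51·e^(−0.0731·6/12) + 2.69·e^(−0.0731·12/12) + 0.83·e^(−0.0731·14/12) = 3.7542
Current forward F = (S − I)·e^(rT) = (106.10 − 3.7542)·e^(0.0731·15/12) = 102.3458 × 1.095680 = 112.1382
Value (long) = (F − K)·e^(−rT) = (112.1382 − 105.17) × 0.912675 = 6.3597
Short position value = −(long value) = -R$6.36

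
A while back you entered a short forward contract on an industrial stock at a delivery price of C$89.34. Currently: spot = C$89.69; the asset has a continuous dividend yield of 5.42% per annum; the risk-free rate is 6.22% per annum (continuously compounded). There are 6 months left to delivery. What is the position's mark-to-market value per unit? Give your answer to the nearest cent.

-C$0.69

Current fair forward for the remaining 6 months: F = S·e^((r − q)·T), (r − q) = 0.0622 − 0.0542 = 0.0080
F = 89.69 · e^(0.0080 × 6/12) = 89.69 × 1.004008 = 90.0495
Value of long forward = (F − K)·e^(−rT) = (90.0495 − 89.34) · e^(−0.0622·6/12)
= 0.7095 × 0.969379 = 0.69
Short position value = −(long value) = -C$0.69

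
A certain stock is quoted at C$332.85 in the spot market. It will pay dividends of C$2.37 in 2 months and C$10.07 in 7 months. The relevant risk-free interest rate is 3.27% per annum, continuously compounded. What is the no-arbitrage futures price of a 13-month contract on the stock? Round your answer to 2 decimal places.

PV(dividends) I = 2.37·e^(−0.0327·2/12) + 10.07·e^(−0.0327·7/12)
I = 2.3571 + 9.8797 = 12.2368
F = (S − I)·e^(rT) = (332.85 − 12.2368) · e^(0.0327·13/12)
= 320.6132 · e^0.035425 = 320.6132 × 1.036060 = C$332.17

C$332.17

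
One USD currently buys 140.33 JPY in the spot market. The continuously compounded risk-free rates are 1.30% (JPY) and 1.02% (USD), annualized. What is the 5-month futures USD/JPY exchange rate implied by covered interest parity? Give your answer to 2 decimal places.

F = S·e^((r_JPY − r_USD)T) = 140.33 · e^((0.0130 − 0.0102) × 5/12)
= 140.33 · e^0.001167 = 140.33 × 1.001168
F = 140.49 JPY per USD

140.49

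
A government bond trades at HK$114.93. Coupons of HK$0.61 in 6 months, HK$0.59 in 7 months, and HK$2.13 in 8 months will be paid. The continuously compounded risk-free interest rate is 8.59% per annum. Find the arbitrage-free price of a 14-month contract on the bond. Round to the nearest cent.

HK$123.56

PV(coupons) I = 0.61·e^(−0.0859·6/12) + 0.59·e^(−0.0859·7/12) + 2.13·e^(−0.0859·8/12)
I = 0.5844 + 0.5612 + 2.0114 = 3.1570
F = (S − I)·e^(rT) = (114.93 − 3.1570) · e^(0.0859·14/12)
= 111.7730 · e^0.100217 = 111.7730 × 1.105411 = HK$123.56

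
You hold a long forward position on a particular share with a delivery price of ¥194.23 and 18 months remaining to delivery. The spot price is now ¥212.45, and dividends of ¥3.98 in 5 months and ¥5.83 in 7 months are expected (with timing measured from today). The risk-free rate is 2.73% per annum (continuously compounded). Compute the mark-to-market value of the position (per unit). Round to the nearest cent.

PV(remaining dividends) I = 3.98·e^(−0.0273·5/12) + 5.83·e^(−0.0273·7/12) = 9.6729
Current forward F = (S − I)·e^(rT) = (212.45 − 9.6729)·e^(0.0273·18/12) = 202.7771 × 1.041800 = 211.2532
Value (long) = (F − K)·e^(−rT) = (211.2532 − 194.23) × 0.959877 = 16.3402
Value = ¥16.34

¥16.34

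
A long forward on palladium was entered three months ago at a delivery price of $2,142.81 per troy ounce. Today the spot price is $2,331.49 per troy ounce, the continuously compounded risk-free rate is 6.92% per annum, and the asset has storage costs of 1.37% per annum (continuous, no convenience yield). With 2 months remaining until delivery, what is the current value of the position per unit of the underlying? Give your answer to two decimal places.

Current fair forward for the remaining 2 months: F = S·e^((r + u)·T), (r + u) = 0.0692 + 0.0137 = 0.0829
F = 2331.49 · e^(0.0829 × 2/12) = 2331.49 × 1.01391256 = 2363.9270
Value of long forward = (F − K)·e^(−rT) = (2363.9270 − 2142.81) · e^(−0.0692·2/12)
= 221.1170 × 0.98853292 = 218.58

$218.58 per troy ounce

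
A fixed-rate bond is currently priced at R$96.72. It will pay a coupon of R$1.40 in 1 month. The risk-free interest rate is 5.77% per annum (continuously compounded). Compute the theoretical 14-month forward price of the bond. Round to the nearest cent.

R$101.96

PV(coupons) I = 1.40·e^(−0.0577·1/12)
I = 1.3933
F = (S − I)·e^(rT) = (96.72 − 1.3933) · e^(0.0577·14/12)
= 95.3267 · e^0.067317 = 95.3267 × 1.069634 = R$101.96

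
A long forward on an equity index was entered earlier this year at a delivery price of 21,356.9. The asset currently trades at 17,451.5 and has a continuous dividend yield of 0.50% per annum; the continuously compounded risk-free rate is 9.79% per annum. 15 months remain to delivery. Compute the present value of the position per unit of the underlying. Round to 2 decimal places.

Current fair forward for the remaining 15 months: F = S·e^((r − q)·T), (r − q) = 0.0979 − 0.0050 = 0.0929
F = 17451.5 · e^(0.0929 × 15/12) = 17451.5 × 1.12313626 = 19600.4124
Value of long forward = (F − K)·e^(−rT) = (19600.4124 − 21356.9) · e^(−0.0979·15/12)
= -1756.4876 × 0.88481650 = -1554.17

-1554.17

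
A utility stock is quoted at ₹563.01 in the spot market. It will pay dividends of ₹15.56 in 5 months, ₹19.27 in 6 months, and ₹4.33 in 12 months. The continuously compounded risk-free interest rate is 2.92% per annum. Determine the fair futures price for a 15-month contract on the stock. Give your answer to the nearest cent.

₹543.94

PV(dividends) I = 15.56·e^(−0.0292·5/12) + 19.27·e^(−0.0292·6/12) + 4.33·e^(−0.0292·12/12)
I = 15.3718 + 18.9907 + 4.2054 = 38.5679
F = (S − I)·e^(rT) = (563.01 − 38.5679) · e^(0.0292·15/12)
= 524.4421 · e^0.036500 = 524.4421 × 1.037174 = ₹543.94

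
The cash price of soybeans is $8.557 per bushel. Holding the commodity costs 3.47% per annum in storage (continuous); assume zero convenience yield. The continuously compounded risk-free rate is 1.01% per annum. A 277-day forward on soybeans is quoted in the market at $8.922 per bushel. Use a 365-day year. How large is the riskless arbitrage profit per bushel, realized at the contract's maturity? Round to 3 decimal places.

Fair forward: F* = S·e^(carry·T), with carry = (r + u) = 0.0101 + 0.0347 = 0.0448
F* = 8.557 · e^(0.0448 × 277/365) = 8.557 · e^0.033999 = 8.557 × 1.034584 = $8.8529
Market $8.922 > fair $8.8529: forward overpriced → cash-and-carry (buy spot, short the forward).
At maturity, profit = |F_mkt − F*| = |8.922 − 8.8529| = $0.069 per bushel

$0.069 per bushel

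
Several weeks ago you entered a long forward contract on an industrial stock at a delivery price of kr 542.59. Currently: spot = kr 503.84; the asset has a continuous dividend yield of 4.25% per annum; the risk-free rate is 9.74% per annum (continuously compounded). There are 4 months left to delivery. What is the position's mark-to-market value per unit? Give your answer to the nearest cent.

Current fair forward for the remaining 4 months: F = S·e^((r − q)·T), (r − q) = 0.0974 − 0.0425 = 0.0549
F = 503.84 · e^(0.0549 × 4/12) = 503.84 × 1.018468 = 513.1449
Value of long forward = (F − K)·e^(−rT) = (513.1449 − 542.59) · e^(−0.0974·4/12)
= -29.4451 × 0.968055 = -28.50

-kr 28.50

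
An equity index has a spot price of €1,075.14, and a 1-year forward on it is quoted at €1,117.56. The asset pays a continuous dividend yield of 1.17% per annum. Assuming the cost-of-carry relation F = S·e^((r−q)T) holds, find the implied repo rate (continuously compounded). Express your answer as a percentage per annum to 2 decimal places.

From F = S·e^((r−q)T): (r − q) = ln(F/S)/T
ln(1117.56/1075.14) = ln(1.039455) = 0.038697
(r − q) = 0.038697 / (1) = 0.038697
r = ln(F/S)/T + q = 0.038697 + 0.0117 = 0.050397
r = 5.04%

5.04%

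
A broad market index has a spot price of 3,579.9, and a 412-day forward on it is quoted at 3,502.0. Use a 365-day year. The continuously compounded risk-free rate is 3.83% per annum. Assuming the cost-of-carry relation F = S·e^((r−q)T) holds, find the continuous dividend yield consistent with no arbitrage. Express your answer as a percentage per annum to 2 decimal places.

5.78%

From F = S·e^((r−q)T): (r − q) = ln(F/S)/T
ln(3502.0/3579.9) = ln(0.978240) = -0.022000
(r − q) = -0.022000 / (412/365) = -0.019490
q = r − ln(F/S)/T = 0.0383 + 0.019490 = 0.057790
q = 5.78%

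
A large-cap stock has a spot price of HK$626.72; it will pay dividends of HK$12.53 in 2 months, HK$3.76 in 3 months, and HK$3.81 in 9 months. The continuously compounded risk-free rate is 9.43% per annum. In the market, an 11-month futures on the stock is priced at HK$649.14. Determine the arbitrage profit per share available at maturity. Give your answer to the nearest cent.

HK$12.84 per share

PV(dividends) I = 12.53·e^(−0.0943·2/12) + 3.76·e^(−0.0943·3/12) + 3.81·e^(−0.0943·9/12) = 19.5569
Fair futures F* = (S − I)·e^(rT) = (626.72 − 19.5569)·e^0.086442 = 607.1631 × 1.090288 = 661.9826
Market HK$649.14 < fair 661.9826: forward underpriced → reverse cash-and-carry (short the stock, invest proceeds at r, pay the dividends, go long the forward).
Profit at T = |F_mkt − F*| = |649.14 − 661.9826| = HK$12.84 per share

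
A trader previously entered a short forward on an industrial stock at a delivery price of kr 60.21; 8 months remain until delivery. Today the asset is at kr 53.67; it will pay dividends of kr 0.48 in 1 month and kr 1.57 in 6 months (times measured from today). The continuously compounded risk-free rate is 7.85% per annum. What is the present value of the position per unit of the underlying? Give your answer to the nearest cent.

PV(remaining dividends) I = 0.48·e^(−0.0785·1/12) + 1.57·e^(−0.0785·6/12) = 1.9864
Current forward F = (S − I)·e^(rT) = (53.67 − 1.9864)·e^(0.0785·8/12) = 51.6836 × 1.053727 = 54.4604
Value (long) = (F − K)·e^(−rT) = (54.4604 − 60.21) × 0.949012 = -5.4564
Short position value = −(long value) = kr 5.46

kr 5.46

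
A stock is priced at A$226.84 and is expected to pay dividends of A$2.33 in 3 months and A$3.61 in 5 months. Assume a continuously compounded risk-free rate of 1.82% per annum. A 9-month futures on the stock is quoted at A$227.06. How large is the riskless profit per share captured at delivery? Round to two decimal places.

PV(dividends) I = 2.33·e^(−0.0182·3/12) + 3.61·e^(−0.0182·5/12) = 5.9022
Fair futures F* = (S − I)·e^(rT) = (226.84 − 5.9022)·e^0.013650 = 220.9378 × 1.013744 = 223.9744
Market A$227.06 > fair 223.9744: forward overpriced → cash-and-carry (borrow at r, buy the stock and collect the dividends, short the forward).
Profit at T = |F_mkt − F*| = |227.06 − 223.9744| = A$3.09 per share

A$3.09 per share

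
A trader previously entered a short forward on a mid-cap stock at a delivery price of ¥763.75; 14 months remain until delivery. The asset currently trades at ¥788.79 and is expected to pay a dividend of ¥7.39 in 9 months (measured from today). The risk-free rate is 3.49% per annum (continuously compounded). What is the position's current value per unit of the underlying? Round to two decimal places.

-¥48.31

PV(remaining dividends) I = 7.39·e^(−0.0349·9/12) = 7.1991
Current forward F = (S − I)·e^(rT) = (788.79 − 7.1991)·e^(0.0349·14/12) = 781.5909 × 1.041557 = 814.0715
Value (long) = (F − K)·e^(−rT) = (814.0715 − 763.75) × 0.960101 = 48.3137
Short position value = −(long value) = -¥48.31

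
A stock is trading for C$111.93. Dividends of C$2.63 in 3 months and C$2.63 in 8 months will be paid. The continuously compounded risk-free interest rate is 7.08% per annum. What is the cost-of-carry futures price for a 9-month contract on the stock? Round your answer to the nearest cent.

PV(dividends) I = 2.63·e^(−0.0708·3/12) + 2.63·e^(−0.0708·8/12)
I = 2.5839 + 2.5087 = 5.0926
F = (S − I)·e^(rT) = (111.93 − 5.0926) · e^(0.0708·9/12)
= 106.8374 · e^0.053100 = 106.8374 × 1.054535 = C$112.66

C$112.66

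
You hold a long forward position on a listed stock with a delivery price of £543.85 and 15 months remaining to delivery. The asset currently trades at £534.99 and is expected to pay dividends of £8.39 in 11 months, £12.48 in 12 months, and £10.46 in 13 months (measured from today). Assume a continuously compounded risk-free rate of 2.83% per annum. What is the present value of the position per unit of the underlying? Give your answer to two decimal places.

-£20.41

PV(remaining dividends) I = 8.39·e^(−0.0283·11/12) + 12.48·e^(−0.0283·12/12) + 10.46·e^(−0.0283·13/12) = 30.4511
Current forward F = (S − I)·e^(rT) = (534.99 − 30.4511)·e^(0.0283·15/12) = 504.5389 × 1.036008 = 522.7063
Value (long) = (F − K)·e^(−rT) = (522.7063 − 543.85) × 0.965243 = -20.4088
Value = -£20.41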